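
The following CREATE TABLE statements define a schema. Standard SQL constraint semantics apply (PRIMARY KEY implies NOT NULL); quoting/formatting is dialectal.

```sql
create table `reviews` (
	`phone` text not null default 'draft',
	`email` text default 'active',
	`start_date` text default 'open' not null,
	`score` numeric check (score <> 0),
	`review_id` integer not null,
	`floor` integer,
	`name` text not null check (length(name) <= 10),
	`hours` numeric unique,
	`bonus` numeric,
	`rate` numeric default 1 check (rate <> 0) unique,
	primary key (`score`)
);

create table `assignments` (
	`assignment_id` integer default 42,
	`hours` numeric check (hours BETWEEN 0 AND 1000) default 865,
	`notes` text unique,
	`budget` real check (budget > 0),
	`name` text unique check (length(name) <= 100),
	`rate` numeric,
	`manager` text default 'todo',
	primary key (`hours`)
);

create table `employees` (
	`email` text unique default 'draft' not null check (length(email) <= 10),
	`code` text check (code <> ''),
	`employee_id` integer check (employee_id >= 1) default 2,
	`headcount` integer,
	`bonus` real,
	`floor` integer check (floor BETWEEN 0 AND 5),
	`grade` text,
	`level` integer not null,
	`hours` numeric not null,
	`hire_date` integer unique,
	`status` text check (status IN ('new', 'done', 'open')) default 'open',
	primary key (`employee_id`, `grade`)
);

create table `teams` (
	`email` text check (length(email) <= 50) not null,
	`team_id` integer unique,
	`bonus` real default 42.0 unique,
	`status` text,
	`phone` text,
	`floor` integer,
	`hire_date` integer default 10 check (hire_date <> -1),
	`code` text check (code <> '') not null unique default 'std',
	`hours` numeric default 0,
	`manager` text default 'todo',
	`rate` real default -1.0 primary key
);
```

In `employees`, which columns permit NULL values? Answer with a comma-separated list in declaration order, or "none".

code, headcount, bonus, floor, hire_date, status

- email: declared NOT NULL → not nullable.
- code: CHECK does not forbid NULL (a CHECK constraint passes when its expression is NULL) → nullable.
- employee_id: part of the PRIMARY KEY, which implies NOT NULL → not nullable.
- headcount: no NOT NULL constraint applies → nullable.
- bonus: no NOT NULL constraint applies → nullable.
- floor: CHECK does not forbid NULL (a CHECK constraint passes when its expression is NULL) → nullable.
- grade: part of the PRIMARY KEY, which implies NOT NULL → not nullable.
- level: declared NOT NULL → not nullable.
- hours: declared NOT NULL → not nullable.
- hire_date: UNIQUE does not imply NOT NULL → nullable.
- status: CHECK does not forbid NULL (a CHECK constraint passes when its expression is NULL) → nullable.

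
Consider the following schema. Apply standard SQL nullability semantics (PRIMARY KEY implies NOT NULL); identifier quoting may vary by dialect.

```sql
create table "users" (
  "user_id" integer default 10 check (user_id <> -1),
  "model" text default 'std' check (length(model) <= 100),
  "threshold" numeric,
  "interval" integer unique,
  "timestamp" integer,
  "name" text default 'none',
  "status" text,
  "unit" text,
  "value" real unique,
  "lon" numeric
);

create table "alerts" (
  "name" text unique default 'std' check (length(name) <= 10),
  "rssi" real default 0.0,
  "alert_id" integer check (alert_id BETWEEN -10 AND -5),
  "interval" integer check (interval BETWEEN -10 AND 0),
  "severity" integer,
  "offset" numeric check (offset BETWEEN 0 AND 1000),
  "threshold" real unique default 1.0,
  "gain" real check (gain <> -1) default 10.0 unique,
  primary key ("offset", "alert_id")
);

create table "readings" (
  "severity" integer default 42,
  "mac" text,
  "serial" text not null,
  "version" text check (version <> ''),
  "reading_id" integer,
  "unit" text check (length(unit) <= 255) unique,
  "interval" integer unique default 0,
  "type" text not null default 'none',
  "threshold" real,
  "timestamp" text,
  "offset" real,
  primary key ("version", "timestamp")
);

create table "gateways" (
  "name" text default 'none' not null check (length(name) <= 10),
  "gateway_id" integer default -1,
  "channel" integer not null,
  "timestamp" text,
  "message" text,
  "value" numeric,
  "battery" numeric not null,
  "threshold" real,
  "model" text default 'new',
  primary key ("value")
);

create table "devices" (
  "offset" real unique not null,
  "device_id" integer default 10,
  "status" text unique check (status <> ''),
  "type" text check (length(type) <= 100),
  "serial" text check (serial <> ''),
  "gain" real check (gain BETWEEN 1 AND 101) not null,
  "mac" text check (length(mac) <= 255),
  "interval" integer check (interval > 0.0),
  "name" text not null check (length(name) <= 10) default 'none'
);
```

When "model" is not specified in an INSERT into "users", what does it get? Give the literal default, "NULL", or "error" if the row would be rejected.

'std'

model has an explicit DEFAULT 'std'.
When the column is omitted from an INSERT, that default is used.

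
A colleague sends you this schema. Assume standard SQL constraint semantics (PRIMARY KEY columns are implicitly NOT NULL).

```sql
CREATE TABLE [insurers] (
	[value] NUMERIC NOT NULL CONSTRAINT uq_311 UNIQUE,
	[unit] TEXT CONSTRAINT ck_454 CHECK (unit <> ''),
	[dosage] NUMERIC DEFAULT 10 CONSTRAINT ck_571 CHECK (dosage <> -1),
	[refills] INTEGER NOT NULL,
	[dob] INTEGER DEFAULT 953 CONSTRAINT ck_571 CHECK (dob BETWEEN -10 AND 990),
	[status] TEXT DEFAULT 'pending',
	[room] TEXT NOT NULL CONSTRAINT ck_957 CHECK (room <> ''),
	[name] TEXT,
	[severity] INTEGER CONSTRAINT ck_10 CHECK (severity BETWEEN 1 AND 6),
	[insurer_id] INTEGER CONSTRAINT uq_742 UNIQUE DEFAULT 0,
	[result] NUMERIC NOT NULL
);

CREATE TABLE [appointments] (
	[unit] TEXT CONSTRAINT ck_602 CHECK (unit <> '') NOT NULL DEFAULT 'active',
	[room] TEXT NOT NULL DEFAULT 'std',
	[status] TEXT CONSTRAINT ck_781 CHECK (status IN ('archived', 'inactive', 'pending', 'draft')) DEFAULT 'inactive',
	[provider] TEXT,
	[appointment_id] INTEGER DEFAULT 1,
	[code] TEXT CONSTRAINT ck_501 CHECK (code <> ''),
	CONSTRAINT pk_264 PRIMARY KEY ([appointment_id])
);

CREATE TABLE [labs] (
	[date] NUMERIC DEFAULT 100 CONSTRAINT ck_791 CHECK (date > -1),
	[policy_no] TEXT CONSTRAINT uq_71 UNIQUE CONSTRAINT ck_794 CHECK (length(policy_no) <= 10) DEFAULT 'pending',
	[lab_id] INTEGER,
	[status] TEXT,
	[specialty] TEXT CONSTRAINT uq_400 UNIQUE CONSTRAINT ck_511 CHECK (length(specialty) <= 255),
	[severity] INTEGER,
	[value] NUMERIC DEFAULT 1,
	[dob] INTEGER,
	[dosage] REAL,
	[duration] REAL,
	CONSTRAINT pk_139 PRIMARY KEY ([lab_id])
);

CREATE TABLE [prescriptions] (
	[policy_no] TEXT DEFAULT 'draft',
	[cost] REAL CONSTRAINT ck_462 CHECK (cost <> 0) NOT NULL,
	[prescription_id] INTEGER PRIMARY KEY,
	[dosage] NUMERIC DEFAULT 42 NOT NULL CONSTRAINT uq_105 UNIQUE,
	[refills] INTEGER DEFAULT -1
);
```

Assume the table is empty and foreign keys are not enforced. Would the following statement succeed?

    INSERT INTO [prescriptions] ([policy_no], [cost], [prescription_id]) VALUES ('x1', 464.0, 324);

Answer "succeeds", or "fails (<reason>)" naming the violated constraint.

NOT NULL columns: cost is supplied; dosage defaults to 42; prescription_id is supplied.
CHECK constraints: 464.0 satisfies (cost <> 0).
No constraint is violated.

succeeds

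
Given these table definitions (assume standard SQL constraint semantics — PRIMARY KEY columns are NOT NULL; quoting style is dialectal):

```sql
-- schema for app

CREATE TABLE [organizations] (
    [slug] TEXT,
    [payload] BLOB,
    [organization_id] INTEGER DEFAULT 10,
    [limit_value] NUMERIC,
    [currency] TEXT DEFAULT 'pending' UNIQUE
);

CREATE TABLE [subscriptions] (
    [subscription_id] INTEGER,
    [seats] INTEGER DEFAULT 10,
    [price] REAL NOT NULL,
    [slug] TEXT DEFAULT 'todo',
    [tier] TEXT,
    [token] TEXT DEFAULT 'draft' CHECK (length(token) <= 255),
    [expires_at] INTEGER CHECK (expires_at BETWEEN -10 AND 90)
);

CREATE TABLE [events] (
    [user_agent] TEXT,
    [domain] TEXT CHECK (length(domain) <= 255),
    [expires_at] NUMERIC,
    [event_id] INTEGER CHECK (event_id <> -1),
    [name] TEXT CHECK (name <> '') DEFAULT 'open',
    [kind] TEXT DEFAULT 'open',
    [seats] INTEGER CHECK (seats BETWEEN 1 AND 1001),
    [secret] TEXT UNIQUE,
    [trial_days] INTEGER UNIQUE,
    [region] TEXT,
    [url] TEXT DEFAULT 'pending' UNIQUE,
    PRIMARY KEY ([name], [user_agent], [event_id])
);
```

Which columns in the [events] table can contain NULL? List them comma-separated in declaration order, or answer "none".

domain, expires_at, kind, seats, secret, trial_days, region, url

- user_agent: part of the PRIMARY KEY, which implies NOT NULL → not nullable.
- domain: CHECK does not forbid NULL (a CHECK constraint passes when its expression is NULL) → nullable.
- expires_at: no NOT NULL constraint applies → nullable.
- event_id: part of the PRIMARY KEY, which implies NOT NULL → not nullable.
- name: part of the PRIMARY KEY, which implies NOT NULL → not nullable.
- kind: DEFAULT only fills an omitted column; an explicit NULL is still allowed → nullable.
- seats: CHECK does not forbid NULL (a CHECK constraint passes when its expression is NULL) → nullable.
- secret: UNIQUE does not imply NOT NULL → nullable.
- trial_days: UNIQUE does not imply NOT NULL → nullable.
- region: no NOT NULL constraint applies → nullable.
- url: UNIQUE does not imply NOT NULL → nullable.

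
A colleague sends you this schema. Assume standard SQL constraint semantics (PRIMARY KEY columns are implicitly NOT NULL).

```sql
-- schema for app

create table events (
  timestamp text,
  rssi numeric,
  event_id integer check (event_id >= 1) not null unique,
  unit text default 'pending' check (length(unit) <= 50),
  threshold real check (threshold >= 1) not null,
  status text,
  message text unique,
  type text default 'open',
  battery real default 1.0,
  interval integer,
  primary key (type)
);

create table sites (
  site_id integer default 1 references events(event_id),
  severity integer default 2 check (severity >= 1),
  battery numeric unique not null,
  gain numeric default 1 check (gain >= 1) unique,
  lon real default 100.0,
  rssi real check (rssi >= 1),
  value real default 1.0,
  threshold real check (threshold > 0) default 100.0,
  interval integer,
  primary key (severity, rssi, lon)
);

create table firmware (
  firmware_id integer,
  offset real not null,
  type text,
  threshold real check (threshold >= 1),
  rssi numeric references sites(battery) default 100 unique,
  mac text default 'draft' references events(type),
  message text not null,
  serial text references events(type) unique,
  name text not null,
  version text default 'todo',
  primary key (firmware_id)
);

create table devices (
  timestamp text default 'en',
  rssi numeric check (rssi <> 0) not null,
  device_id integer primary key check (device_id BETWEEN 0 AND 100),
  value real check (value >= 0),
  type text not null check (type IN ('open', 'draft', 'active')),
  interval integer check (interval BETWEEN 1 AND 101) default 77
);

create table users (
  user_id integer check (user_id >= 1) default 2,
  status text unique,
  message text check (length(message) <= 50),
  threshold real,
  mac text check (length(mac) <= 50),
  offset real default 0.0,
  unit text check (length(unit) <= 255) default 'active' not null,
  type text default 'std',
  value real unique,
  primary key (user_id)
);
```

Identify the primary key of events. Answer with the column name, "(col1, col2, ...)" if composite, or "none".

type

type is declared PRIMARY KEY as a table-level PRIMARY KEY clause.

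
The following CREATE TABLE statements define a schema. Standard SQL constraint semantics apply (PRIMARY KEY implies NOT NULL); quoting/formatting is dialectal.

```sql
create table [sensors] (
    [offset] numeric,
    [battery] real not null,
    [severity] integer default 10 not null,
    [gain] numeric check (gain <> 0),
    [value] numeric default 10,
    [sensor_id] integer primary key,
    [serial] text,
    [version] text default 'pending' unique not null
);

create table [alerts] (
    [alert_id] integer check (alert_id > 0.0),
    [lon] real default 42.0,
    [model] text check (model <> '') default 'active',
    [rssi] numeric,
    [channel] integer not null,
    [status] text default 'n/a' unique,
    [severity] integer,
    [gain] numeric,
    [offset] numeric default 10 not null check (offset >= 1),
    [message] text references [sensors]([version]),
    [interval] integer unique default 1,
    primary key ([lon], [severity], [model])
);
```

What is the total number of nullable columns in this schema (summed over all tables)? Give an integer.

10

sensors: 4 nullable (offset, gain, value, serial — PK (sensor_id) and explicit NOT NULL columns excluded).
alerts: 6 nullable (alert_id, rssi, status, gain, message, interval — PK (lon, severity, model) and explicit NOT NULL columns excluded).
Total: 4 + 6 = 10.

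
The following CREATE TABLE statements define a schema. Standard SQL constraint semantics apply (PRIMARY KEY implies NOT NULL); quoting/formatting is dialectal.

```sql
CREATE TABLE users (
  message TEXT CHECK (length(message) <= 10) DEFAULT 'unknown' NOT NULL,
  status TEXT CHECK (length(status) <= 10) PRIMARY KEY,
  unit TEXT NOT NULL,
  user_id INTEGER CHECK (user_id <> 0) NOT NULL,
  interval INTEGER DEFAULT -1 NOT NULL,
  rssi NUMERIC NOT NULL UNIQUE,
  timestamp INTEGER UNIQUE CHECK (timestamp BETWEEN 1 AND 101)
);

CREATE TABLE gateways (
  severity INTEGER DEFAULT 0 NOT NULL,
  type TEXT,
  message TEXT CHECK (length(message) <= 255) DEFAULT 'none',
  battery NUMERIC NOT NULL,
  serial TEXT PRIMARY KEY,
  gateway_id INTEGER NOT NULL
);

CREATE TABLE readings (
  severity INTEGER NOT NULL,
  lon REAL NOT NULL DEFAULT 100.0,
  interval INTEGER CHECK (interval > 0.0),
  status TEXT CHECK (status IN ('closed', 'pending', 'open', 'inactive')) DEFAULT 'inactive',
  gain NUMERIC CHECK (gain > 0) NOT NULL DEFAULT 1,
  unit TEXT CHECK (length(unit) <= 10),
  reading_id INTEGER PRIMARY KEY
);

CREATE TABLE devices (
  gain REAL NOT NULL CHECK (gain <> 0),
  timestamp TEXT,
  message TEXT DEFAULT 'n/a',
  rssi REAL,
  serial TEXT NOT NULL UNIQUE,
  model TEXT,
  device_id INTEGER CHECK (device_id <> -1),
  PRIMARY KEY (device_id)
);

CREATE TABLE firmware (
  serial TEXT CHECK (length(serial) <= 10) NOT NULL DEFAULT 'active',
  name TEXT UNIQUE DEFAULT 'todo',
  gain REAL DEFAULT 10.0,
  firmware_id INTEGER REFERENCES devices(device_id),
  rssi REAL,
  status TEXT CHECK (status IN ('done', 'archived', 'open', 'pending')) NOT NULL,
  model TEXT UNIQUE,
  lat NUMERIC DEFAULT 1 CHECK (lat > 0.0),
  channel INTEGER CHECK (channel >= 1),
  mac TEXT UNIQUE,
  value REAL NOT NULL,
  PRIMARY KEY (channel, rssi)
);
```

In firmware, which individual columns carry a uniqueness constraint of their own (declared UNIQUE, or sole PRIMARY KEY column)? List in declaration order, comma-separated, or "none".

- serial: no UNIQUE or single-column PK constraint.
- name: declared UNIQUE → unique.
- gain: no UNIQUE or single-column PK constraint.
- firmware_id: no UNIQUE or single-column PK constraint.
- rssi: part of a composite PRIMARY KEY — only the tuple is unique, not this column on its own.
- status: no UNIQUE or single-column PK constraint.
- model: declared UNIQUE → unique.
- lat: no UNIQUE or single-column PK constraint.
- channel: part of a composite PRIMARY KEY — only the tuple is unique, not this column on its own.
- mac: declared UNIQUE → unique.
- value: no UNIQUE or single-column PK constraint.

name, model, mac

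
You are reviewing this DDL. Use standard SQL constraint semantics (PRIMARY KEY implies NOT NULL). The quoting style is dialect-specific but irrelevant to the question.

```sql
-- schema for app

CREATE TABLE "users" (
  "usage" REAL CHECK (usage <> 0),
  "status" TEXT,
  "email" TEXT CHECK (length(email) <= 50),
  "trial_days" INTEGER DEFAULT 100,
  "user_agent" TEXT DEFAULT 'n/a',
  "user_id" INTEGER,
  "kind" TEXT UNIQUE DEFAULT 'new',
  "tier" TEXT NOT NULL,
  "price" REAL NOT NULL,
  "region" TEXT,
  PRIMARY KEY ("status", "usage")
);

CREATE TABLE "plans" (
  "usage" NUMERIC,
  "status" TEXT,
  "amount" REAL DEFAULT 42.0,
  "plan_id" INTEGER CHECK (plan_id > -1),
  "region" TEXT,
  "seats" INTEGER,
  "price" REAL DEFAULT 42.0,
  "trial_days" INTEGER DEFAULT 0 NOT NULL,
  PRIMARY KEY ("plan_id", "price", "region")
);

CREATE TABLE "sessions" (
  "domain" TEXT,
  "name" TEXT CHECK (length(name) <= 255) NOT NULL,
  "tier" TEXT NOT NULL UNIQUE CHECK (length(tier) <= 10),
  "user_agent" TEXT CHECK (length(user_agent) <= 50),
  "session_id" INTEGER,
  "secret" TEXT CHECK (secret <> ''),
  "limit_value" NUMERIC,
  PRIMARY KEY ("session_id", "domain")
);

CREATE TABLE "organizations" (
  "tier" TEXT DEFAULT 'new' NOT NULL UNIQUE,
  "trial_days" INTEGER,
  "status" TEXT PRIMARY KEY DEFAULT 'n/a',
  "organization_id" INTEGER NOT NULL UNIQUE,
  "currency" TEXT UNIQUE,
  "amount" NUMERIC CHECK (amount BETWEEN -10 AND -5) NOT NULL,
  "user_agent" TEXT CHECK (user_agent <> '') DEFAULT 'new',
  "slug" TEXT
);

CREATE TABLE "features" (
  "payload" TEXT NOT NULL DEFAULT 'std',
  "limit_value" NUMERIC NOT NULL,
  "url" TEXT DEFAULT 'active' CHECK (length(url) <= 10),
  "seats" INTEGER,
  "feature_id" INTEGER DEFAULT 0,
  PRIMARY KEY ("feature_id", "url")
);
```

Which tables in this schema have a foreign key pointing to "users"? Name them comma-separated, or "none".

No REFERENCES clause anywhere in the schema names users.

none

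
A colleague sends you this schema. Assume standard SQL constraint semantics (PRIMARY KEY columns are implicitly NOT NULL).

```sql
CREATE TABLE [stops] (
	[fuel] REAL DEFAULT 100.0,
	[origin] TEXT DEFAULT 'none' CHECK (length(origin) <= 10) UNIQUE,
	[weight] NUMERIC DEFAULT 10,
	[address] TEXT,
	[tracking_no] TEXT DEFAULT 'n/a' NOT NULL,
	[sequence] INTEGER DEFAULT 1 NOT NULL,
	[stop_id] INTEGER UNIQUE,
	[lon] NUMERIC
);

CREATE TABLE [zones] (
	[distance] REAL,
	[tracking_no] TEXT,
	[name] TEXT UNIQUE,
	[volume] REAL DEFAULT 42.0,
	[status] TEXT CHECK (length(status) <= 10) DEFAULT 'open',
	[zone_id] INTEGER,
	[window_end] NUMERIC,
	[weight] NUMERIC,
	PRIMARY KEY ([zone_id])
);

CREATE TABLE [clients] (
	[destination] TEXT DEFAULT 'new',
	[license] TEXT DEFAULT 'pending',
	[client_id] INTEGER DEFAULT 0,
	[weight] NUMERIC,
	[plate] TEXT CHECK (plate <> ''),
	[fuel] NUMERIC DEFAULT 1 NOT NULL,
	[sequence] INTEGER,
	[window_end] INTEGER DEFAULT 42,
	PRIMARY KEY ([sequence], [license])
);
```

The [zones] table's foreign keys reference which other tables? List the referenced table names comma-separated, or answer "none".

No column in zones has a REFERENCES clause.

none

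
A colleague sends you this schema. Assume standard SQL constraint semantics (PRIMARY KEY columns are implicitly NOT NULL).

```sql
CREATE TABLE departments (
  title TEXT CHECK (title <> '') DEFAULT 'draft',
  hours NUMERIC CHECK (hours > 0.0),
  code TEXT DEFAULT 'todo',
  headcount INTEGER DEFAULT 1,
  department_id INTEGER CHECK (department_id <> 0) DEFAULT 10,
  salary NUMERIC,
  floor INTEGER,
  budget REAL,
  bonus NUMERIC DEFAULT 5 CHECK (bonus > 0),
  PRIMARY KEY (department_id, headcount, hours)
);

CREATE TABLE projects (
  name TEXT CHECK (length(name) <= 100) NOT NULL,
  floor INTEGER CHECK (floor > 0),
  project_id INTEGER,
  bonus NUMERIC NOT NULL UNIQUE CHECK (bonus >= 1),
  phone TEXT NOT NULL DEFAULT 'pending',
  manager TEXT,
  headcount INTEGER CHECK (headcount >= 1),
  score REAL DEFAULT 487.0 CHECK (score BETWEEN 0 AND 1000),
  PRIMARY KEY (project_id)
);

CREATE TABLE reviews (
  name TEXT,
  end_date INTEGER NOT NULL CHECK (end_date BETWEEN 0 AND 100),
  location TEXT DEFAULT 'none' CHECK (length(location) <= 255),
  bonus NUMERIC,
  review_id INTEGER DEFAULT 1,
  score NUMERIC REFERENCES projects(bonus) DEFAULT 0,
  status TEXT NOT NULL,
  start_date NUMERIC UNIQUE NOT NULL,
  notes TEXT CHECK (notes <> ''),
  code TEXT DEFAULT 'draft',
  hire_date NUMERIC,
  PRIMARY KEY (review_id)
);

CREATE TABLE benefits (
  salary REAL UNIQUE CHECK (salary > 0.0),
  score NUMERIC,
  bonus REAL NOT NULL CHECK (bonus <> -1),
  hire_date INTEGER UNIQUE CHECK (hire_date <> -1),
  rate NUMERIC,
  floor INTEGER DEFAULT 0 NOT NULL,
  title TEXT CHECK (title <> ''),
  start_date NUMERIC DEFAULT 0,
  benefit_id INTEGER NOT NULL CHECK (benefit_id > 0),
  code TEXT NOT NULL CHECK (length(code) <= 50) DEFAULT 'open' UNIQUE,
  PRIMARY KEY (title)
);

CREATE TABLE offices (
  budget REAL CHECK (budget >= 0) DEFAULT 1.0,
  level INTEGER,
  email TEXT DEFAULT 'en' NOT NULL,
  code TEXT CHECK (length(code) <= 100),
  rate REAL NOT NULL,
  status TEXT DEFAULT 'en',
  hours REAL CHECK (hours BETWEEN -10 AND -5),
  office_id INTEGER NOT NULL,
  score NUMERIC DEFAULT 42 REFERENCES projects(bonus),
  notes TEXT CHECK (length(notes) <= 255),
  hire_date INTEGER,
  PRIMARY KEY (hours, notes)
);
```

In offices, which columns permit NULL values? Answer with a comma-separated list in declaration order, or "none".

- budget: CHECK does not forbid NULL (a CHECK constraint passes when its expression is NULL) → nullable.
- level: no NOT NULL constraint applies → nullable.
- email: declared NOT NULL → not nullable.
- code: CHECK does not forbid NULL (a CHECK constraint passes when its expression is NULL) → nullable.
- rate: declared NOT NULL → not nullable.
- status: DEFAULT only fills an omitted column; an explicit NULL is still allowed → nullable.
- hours: part of the PRIMARY KEY, which implies NOT NULL → not nullable.
- office_id: declared NOT NULL → not nullable.
- score: a foreign key column may be NULL unless separately constrained → nullable.
- notes: part of the PRIMARY KEY, which implies NOT NULL → not nullable.
- hire_date: no NOT NULL constraint applies → nullable.

budget, level, code, status, score, hire_date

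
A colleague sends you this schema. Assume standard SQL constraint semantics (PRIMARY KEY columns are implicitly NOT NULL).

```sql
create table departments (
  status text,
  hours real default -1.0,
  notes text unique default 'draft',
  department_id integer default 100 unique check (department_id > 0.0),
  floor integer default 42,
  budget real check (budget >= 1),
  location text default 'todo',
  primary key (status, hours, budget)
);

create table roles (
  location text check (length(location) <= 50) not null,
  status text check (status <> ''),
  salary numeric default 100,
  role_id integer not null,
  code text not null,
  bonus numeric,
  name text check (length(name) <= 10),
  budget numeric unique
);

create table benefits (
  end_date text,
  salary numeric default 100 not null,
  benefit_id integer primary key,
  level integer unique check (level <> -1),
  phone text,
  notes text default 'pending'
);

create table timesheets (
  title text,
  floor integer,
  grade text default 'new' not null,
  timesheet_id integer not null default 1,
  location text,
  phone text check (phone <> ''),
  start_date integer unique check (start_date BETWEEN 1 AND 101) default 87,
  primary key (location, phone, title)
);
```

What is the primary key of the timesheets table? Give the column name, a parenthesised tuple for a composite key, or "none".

(location, phone, title)

A table-level PRIMARY KEY clause names 3 columns: location, phone, title.
This is a composite key — the combination is unique, not each column individually.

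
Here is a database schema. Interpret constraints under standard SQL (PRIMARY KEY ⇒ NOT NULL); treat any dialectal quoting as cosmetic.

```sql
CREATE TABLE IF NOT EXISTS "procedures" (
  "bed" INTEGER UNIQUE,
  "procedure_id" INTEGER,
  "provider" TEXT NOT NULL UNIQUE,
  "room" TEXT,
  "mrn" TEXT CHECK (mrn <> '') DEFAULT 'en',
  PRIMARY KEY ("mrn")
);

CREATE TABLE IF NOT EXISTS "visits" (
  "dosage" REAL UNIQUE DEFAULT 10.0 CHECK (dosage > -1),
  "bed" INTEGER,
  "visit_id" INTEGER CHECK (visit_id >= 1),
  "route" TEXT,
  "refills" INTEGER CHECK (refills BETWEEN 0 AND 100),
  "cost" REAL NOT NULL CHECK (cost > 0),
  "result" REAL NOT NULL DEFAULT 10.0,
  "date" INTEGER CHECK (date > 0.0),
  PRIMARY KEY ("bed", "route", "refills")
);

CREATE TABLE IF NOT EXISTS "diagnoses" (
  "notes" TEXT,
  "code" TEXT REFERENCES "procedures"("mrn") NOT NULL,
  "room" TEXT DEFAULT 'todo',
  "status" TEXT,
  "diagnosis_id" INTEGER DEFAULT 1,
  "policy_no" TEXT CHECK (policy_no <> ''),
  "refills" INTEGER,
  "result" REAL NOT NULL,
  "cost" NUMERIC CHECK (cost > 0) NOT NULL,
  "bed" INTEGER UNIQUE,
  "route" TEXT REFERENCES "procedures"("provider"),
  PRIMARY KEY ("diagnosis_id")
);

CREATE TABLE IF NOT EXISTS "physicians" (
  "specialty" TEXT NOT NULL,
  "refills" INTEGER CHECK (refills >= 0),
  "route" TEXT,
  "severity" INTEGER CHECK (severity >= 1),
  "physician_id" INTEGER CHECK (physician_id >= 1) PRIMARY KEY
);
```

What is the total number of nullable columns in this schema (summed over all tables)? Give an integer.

procedures: 3 nullable (bed, procedure_id, room — PK (mrn) and explicit NOT NULL columns excluded).
visits: 3 nullable (dosage, visit_id, date — PK (bed, route, refills) and explicit NOT NULL columns excluded).
diagnoses: 7 nullable (notes, room, status, policy_no, refills, bed, route — PK (diagnosis_id) and explicit NOT NULL columns excluded).
physicians: 3 nullable (refills, route, severity — PK (physician_id) and explicit NOT NULL columns excluded).
Total: 3 + 3 + 7 + 3 = 16.

16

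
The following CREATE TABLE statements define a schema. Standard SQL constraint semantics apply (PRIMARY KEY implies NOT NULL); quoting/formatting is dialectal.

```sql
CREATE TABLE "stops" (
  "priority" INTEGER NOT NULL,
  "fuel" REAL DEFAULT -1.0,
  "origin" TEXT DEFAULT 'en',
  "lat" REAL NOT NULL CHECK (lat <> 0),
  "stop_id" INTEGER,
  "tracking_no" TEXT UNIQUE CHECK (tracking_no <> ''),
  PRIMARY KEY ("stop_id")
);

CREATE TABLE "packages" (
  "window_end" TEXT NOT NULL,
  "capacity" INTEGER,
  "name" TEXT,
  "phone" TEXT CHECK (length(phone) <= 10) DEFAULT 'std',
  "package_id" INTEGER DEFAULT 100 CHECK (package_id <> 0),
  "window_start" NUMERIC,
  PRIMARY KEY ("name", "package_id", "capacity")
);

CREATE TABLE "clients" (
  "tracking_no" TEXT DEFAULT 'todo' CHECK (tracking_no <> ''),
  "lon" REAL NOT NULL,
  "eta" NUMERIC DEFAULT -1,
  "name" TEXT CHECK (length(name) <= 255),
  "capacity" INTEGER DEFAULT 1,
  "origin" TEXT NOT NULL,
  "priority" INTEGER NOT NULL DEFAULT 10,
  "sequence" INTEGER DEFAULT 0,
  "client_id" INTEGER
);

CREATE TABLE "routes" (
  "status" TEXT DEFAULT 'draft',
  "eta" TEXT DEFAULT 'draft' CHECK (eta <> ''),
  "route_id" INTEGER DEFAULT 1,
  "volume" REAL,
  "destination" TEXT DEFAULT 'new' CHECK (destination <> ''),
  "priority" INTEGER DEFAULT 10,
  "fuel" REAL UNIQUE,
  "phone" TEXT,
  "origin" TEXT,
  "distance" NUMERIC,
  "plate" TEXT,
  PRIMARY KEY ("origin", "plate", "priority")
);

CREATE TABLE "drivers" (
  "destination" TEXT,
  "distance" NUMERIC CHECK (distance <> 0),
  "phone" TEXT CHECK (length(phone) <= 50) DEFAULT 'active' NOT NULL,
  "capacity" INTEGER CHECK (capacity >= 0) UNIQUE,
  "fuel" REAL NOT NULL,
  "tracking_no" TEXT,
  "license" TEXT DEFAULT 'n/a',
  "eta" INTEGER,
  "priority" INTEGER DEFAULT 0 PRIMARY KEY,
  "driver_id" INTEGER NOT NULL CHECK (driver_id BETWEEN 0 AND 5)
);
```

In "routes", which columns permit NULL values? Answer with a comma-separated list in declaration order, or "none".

- status: DEFAULT only fills an omitted column; an explicit NULL is still allowed → nullable.
- eta: CHECK does not forbid NULL (a CHECK constraint passes when its expression is NULL) → nullable.
- route_id: DEFAULT only fills an omitted column; an explicit NULL is still allowed → nullable.
- volume: no NOT NULL constraint applies → nullable.
- destination: CHECK does not forbid NULL (a CHECK constraint passes when its expression is NULL) → nullable.
- priority: part of the PRIMARY KEY, which implies NOT NULL → not nullable.
- fuel: UNIQUE does not imply NOT NULL → nullable.
- phone: no NOT NULL constraint applies → nullable.
- origin: part of the PRIMARY KEY, which implies NOT NULL → not nullable.
- distance: no NOT NULL constraint applies → nullable.
- plate: part of the PRIMARY KEY, which implies NOT NULL → not nullable.

status, eta, route_id, volume, destination, fuel, phone, distance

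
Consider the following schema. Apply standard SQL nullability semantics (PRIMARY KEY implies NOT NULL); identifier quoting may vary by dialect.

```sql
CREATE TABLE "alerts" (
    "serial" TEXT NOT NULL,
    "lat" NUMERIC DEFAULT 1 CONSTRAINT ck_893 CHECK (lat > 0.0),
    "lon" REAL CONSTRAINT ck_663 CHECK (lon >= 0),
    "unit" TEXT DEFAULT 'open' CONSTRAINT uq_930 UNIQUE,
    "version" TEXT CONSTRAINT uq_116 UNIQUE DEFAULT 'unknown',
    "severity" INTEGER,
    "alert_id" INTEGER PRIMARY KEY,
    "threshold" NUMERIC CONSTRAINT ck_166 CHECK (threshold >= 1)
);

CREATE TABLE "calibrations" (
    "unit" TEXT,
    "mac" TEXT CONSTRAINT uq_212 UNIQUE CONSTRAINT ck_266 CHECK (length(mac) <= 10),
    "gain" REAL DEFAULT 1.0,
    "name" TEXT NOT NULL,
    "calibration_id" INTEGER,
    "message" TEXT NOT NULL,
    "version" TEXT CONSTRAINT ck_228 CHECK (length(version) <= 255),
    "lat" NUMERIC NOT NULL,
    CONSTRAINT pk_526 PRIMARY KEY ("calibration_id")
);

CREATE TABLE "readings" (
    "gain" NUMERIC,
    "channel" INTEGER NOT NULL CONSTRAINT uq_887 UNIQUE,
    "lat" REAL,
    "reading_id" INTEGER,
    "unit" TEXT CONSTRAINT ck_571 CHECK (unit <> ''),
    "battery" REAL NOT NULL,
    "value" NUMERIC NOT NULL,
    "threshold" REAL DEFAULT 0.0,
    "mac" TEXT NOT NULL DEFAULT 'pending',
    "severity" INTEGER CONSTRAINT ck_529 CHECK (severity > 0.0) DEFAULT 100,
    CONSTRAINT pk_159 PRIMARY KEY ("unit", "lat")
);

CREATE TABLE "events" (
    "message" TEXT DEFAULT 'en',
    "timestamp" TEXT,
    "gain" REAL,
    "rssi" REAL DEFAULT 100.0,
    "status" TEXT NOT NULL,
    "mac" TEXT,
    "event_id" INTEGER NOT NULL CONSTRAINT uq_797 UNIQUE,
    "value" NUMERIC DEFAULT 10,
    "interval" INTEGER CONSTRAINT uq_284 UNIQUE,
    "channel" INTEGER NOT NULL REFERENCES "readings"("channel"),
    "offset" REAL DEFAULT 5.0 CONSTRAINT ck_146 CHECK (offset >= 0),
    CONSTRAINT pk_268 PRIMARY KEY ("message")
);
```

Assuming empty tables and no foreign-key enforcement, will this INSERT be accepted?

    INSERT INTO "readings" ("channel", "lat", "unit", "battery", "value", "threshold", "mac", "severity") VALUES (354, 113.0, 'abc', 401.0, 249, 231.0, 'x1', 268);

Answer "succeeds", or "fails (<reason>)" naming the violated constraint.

NOT NULL columns: battery is supplied; channel is supplied; lat is supplied; mac is supplied; unit is supplied; value is supplied.
CHECK constraints: 'abc' satisfies (unit <> ''); 268 satisfies (severity > 0.0).
No constraint is violated.

succeeds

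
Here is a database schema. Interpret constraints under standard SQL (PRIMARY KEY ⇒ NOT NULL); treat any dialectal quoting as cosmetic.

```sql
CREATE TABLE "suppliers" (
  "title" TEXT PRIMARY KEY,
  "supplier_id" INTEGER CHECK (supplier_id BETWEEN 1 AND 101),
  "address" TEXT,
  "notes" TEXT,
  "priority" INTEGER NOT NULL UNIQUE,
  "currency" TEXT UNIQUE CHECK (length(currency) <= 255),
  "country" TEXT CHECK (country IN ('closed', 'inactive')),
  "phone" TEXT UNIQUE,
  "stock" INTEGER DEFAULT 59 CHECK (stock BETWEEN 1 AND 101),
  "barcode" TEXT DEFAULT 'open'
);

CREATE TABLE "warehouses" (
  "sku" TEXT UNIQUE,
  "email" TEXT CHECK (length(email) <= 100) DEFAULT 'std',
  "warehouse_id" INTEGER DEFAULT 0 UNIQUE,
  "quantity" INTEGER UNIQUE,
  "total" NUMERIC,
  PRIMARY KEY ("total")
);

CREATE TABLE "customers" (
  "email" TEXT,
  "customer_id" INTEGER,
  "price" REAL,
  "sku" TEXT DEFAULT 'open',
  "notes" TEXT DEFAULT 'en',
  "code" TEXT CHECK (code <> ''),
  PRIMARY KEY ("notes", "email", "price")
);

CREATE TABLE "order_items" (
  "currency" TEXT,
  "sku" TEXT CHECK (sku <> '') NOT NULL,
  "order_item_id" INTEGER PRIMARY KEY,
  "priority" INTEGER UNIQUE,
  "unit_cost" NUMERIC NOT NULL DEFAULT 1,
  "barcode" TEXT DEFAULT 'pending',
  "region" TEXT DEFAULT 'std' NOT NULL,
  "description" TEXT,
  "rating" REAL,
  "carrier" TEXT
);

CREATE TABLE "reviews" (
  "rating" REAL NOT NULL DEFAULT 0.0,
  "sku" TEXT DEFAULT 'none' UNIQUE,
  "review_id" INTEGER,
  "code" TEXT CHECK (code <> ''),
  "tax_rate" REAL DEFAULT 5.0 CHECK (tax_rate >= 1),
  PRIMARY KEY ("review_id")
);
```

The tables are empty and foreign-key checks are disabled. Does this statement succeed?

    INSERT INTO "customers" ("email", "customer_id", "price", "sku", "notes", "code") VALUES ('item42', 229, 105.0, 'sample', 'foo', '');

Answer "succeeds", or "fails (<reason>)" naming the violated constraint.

The value '' for code violates CHECK (code <> '').

fails (CHECK on code)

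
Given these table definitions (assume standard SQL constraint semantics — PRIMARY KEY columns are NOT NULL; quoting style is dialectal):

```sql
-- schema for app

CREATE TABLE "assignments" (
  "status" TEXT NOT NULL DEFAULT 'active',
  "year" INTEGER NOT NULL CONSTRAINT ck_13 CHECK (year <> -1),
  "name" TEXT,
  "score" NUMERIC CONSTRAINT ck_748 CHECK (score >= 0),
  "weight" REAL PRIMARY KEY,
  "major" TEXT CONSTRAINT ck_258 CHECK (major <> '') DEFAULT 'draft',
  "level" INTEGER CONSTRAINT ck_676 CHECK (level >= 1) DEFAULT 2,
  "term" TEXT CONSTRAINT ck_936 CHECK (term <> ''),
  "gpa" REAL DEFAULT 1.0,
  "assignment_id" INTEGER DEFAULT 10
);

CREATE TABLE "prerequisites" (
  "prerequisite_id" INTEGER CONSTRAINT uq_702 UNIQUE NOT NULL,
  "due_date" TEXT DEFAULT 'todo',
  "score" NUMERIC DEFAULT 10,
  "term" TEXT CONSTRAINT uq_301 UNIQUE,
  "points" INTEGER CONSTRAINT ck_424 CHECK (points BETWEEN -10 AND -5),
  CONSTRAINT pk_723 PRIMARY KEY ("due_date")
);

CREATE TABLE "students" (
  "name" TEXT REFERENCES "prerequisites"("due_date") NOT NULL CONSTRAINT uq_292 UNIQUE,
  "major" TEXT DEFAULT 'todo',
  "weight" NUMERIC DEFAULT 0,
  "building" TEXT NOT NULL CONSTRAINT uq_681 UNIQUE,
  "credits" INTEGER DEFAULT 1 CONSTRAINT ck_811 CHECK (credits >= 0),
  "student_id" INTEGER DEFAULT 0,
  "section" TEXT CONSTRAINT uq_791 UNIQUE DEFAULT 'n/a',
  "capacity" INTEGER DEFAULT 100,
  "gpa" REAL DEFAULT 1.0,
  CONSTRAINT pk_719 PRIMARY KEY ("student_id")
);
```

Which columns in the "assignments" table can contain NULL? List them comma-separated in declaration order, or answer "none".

name, score, major, level, term, gpa, assignment_id

- status: declared NOT NULL → not nullable.
- year: declared NOT NULL → not nullable.
- name: no NOT NULL constraint applies → nullable.
- score: CHECK does not forbid NULL (a CHECK constraint passes when its expression is NULL) → nullable.
- weight: part of the PRIMARY KEY, which implies NOT NULL → not nullable.
- major: CHECK does not forbid NULL (a CHECK constraint passes when its expression is NULL) → nullable.
- level: CHECK does not forbid NULL (a CHECK constraint passes when its expression is NULL) → nullable.
- term: CHECK does not forbid NULL (a CHECK constraint passes when its expression is NULL) → nullable.
- gpa: DEFAULT only fills an omitted column; an explicit NULL is still allowed → nullable.
- assignment_id: DEFAULT only fills an omitted column; an explicit NULL is still allowed → nullable.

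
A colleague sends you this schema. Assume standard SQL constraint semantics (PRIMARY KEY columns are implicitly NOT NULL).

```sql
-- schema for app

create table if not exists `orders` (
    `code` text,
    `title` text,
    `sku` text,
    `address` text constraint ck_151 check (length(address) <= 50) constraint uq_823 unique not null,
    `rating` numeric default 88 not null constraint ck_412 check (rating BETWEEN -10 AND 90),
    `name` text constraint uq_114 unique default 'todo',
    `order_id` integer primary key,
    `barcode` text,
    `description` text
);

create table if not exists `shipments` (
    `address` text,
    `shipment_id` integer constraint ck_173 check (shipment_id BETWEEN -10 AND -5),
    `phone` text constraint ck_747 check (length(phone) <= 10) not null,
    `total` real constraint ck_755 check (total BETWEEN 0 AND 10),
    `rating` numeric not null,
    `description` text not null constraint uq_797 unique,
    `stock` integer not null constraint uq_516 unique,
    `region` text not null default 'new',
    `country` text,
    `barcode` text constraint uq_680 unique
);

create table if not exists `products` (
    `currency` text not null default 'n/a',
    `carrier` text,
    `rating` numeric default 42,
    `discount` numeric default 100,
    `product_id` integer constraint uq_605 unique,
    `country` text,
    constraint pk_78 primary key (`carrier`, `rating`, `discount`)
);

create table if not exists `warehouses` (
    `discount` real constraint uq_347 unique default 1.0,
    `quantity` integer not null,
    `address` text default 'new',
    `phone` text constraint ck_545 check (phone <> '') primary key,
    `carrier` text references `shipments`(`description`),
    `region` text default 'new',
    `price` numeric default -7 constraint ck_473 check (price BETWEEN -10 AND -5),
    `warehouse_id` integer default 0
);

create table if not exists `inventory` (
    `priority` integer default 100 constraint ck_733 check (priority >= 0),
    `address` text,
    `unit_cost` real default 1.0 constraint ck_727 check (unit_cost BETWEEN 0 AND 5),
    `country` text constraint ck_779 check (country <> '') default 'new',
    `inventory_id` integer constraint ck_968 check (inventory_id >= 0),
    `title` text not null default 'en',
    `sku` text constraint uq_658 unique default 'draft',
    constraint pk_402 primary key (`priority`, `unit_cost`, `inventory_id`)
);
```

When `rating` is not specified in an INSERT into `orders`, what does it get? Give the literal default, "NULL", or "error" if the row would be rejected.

rating has an explicit DEFAULT 88.
When the column is omitted from an INSERT, that default is used.

88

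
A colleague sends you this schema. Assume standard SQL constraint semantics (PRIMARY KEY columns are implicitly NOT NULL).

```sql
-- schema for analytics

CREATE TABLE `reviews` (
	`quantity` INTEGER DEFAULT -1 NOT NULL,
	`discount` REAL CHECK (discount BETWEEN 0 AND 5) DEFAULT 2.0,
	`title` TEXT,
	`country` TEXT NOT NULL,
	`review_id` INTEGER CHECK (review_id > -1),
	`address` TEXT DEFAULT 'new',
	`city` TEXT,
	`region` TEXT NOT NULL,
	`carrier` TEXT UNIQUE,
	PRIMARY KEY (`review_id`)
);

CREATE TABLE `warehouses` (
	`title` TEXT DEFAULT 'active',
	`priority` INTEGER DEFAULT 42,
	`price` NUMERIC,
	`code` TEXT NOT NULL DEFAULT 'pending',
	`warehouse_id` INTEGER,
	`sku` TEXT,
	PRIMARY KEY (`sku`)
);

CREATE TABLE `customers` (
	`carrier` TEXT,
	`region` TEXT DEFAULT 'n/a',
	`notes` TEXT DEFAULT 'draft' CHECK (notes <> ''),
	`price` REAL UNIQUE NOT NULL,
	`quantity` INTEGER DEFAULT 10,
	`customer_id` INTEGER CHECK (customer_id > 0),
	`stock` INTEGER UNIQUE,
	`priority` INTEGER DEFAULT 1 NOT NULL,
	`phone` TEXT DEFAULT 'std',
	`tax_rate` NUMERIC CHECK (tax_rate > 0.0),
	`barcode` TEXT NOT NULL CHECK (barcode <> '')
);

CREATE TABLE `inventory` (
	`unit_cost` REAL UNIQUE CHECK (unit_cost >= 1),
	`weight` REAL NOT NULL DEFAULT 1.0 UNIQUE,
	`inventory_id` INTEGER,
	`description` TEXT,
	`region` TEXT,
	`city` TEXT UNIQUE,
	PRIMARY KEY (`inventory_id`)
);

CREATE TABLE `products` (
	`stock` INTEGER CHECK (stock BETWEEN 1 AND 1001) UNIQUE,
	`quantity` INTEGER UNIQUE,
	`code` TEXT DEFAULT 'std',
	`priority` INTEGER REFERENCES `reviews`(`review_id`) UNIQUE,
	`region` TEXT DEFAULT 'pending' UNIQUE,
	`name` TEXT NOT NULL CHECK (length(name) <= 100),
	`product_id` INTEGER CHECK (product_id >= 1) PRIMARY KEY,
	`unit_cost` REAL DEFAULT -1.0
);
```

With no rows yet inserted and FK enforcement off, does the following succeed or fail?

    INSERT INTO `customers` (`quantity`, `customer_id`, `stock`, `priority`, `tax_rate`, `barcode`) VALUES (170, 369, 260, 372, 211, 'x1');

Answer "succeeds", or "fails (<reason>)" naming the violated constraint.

fails (NOT NULL on price)

price is omitted from the column list and has no DEFAULT, so it would receive NULL.
But price is declared NOT NULL.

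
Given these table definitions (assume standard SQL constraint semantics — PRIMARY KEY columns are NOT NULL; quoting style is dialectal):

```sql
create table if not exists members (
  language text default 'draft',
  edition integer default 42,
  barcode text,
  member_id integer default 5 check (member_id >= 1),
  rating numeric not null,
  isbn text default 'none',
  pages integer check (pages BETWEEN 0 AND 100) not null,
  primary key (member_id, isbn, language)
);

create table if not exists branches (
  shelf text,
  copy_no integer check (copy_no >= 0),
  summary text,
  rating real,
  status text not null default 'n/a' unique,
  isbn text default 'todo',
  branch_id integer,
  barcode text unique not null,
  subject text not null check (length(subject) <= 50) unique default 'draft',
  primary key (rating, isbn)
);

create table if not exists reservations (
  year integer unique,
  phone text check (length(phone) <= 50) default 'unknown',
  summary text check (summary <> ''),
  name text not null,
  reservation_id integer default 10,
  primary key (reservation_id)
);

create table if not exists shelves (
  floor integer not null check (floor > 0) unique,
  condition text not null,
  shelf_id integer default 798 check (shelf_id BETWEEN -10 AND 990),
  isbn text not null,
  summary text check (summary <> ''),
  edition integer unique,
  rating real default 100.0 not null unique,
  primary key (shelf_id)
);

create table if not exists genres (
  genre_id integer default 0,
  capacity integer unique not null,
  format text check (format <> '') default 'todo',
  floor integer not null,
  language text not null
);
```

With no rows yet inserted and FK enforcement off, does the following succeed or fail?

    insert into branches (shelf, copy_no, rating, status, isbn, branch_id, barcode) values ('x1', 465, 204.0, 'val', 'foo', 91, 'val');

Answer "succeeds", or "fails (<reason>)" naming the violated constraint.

succeeds

NOT NULL columns: barcode is supplied; isbn is supplied; rating is supplied; status is supplied; subject defaults to 'draft'.
CHECK constraints: 465 satisfies (copy_no >= 0).
No constraint is violated.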